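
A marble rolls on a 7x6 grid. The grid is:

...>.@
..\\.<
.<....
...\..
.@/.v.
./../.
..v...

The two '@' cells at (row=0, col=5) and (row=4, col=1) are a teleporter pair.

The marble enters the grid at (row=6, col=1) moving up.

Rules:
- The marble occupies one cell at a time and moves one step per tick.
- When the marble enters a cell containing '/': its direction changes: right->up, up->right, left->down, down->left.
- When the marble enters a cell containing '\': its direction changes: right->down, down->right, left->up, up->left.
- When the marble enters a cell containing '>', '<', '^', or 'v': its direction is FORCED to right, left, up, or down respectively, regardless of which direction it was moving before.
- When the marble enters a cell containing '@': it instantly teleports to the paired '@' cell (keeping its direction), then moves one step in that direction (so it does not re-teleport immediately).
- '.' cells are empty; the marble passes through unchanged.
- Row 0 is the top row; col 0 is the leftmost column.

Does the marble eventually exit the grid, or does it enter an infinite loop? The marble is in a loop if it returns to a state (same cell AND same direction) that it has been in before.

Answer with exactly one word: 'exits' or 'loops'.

Answer: exits

Derivation:
Step 1: enter (6,1), '.' pass, move up to (5,1)
Step 2: enter (5,1), '/' deflects up->right, move right to (5,2)
Step 3: enter (5,2), '.' pass, move right to (5,3)
Step 4: enter (5,3), '.' pass, move right to (5,4)
Step 5: enter (5,4), '/' deflects right->up, move up to (4,4)
Step 6: enter (4,4), 'v' forces up->down, move down to (5,4)
Step 7: enter (5,4), '/' deflects down->left, move left to (5,3)
Step 8: enter (5,3), '.' pass, move left to (5,2)
Step 9: enter (5,2), '.' pass, move left to (5,1)
Step 10: enter (5,1), '/' deflects left->down, move down to (6,1)
Step 11: enter (6,1), '.' pass, move down to (7,1)
Step 12: at (7,1) — EXIT via bottom edge, pos 1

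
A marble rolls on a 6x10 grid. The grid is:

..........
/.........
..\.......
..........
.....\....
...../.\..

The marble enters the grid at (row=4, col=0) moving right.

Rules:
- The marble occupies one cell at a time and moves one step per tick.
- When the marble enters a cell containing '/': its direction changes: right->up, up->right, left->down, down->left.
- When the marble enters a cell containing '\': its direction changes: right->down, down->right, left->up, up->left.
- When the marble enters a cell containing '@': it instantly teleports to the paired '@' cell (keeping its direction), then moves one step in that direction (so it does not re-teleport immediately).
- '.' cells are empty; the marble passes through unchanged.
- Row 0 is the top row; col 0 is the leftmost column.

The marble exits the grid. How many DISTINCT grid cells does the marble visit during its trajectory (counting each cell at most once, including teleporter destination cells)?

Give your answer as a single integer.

Answer: 12

Derivation:
Step 1: enter (4,0), '.' pass, move right to (4,1)
Step 2: enter (4,1), '.' pass, move right to (4,2)
Step 3: enter (4,2), '.' pass, move right to (4,3)
Step 4: enter (4,3), '.' pass, move right to (4,4)
Step 5: enter (4,4), '.' pass, move right to (4,5)
Step 6: enter (4,5), '\' deflects right->down, move down to (5,5)
Step 7: enter (5,5), '/' deflects down->left, move left to (5,4)
Step 8: enter (5,4), '.' pass, move left to (5,3)
Step 9: enter (5,3), '.' pass, move left to (5,2)
Step 10: enter (5,2), '.' pass, move left to (5,1)
Step 11: enter (5,1), '.' pass, move left to (5,0)
Step 12: enter (5,0), '.' pass, move left to (5,-1)
Step 13: at (5,-1) — EXIT via left edge, pos 5
Distinct cells visited: 12 (path length 12)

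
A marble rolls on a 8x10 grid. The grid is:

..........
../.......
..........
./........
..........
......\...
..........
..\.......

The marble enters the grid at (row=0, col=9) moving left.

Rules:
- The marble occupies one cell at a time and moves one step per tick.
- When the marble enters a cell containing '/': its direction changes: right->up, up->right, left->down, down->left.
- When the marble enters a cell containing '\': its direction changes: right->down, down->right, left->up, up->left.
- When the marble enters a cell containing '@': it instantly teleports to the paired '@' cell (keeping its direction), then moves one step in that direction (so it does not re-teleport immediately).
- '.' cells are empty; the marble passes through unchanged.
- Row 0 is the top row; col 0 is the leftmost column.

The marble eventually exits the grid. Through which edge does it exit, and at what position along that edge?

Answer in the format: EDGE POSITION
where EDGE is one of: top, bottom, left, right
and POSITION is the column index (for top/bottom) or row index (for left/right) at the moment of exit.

Answer: left 0

Derivation:
Step 1: enter (0,9), '.' pass, move left to (0,8)
Step 2: enter (0,8), '.' pass, move left to (0,7)
Step 3: enter (0,7), '.' pass, move left to (0,6)
Step 4: enter (0,6), '.' pass, move left to (0,5)
Step 5: enter (0,5), '.' pass, move left to (0,4)
Step 6: enter (0,4), '.' pass, move left to (0,3)
Step 7: enter (0,3), '.' pass, move left to (0,2)
Step 8: enter (0,2), '.' pass, move left to (0,1)
Step 9: enter (0,1), '.' pass, move left to (0,0)
Step 10: enter (0,0), '.' pass, move left to (0,-1)
Step 11: at (0,-1) — EXIT via left edge, pos 0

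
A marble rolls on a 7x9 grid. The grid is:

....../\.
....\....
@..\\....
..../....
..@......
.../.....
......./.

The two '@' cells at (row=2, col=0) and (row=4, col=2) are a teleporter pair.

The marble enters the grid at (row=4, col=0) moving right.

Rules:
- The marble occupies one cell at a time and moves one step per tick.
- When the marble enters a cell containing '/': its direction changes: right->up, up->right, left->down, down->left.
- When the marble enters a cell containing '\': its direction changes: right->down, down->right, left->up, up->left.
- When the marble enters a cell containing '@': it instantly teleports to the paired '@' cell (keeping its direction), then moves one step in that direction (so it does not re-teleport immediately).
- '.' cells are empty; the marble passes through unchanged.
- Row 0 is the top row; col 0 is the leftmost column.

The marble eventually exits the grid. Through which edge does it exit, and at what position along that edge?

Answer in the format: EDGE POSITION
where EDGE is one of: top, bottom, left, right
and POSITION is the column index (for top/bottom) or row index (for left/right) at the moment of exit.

Step 1: enter (4,0), '.' pass, move right to (4,1)
Step 2: enter (4,1), '.' pass, move right to (4,2)
Step 3: enter (4,2), '@' teleport (4,2)->(2,0), also enter (2,0), move right to (2,1)
Step 4: enter (2,1), '.' pass, move right to (2,2)
Step 5: enter (2,2), '.' pass, move right to (2,3)
Step 6: enter (2,3), '\' deflects right->down, move down to (3,3)
Step 7: enter (3,3), '.' pass, move down to (4,3)
Step 8: enter (4,3), '.' pass, move down to (5,3)
Step 9: enter (5,3), '/' deflects down->left, move left to (5,2)
Step 10: enter (5,2), '.' pass, move left to (5,1)
Step 11: enter (5,1), '.' pass, move left to (5,0)
Step 12: enter (5,0), '.' pass, move left to (5,-1)
Step 13: at (5,-1) — EXIT via left edge, pos 5

Answer: left 5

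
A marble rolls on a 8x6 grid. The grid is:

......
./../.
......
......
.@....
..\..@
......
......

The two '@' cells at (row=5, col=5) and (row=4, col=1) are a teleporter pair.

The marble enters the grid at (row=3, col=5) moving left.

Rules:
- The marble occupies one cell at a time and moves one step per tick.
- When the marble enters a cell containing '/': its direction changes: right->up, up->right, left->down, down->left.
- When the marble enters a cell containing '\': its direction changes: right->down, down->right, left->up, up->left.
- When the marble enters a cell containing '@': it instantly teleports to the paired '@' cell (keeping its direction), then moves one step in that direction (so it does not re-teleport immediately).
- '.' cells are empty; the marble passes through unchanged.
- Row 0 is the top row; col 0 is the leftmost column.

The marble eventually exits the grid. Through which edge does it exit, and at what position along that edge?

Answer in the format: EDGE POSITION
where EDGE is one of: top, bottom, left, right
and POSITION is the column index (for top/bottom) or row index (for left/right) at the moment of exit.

Step 1: enter (3,5), '.' pass, move left to (3,4)
Step 2: enter (3,4), '.' pass, move left to (3,3)
Step 3: enter (3,3), '.' pass, move left to (3,2)
Step 4: enter (3,2), '.' pass, move left to (3,1)
Step 5: enter (3,1), '.' pass, move left to (3,0)
Step 6: enter (3,0), '.' pass, move left to (3,-1)
Step 7: at (3,-1) — EXIT via left edge, pos 3

Answer: left 3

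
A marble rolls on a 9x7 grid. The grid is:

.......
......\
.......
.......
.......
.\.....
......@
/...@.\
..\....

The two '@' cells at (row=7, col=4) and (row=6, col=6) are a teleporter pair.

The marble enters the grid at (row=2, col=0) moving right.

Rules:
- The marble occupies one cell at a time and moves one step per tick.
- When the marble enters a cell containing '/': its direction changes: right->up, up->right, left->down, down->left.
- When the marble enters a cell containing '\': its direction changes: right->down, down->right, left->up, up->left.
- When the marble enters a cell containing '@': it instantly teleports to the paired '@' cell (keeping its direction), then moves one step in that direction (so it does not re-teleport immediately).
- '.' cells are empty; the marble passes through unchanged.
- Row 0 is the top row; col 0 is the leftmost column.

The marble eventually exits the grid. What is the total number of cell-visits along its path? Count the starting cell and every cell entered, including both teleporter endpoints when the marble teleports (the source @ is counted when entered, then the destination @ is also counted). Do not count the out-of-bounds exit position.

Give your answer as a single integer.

Answer: 7

Derivation:
Step 1: enter (2,0), '.' pass, move right to (2,1)
Step 2: enter (2,1), '.' pass, move right to (2,2)
Step 3: enter (2,2), '.' pass, move right to (2,3)
Step 4: enter (2,3), '.' pass, move right to (2,4)
Step 5: enter (2,4), '.' pass, move right to (2,5)
Step 6: enter (2,5), '.' pass, move right to (2,6)
Step 7: enter (2,6), '.' pass, move right to (2,7)
Step 8: at (2,7) — EXIT via right edge, pos 2
Path length (cell visits): 7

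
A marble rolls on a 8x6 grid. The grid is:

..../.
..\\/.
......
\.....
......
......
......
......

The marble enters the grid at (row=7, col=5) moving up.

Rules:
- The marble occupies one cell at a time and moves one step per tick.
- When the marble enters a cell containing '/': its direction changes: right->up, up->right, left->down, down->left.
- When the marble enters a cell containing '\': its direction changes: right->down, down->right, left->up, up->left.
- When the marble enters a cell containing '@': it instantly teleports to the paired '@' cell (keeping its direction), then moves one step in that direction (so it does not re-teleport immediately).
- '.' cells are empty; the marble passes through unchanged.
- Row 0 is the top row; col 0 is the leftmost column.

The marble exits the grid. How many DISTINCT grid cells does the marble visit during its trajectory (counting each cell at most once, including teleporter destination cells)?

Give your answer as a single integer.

Step 1: enter (7,5), '.' pass, move up to (6,5)
Step 2: enter (6,5), '.' pass, move up to (5,5)
Step 3: enter (5,5), '.' pass, move up to (4,5)
Step 4: enter (4,5), '.' pass, move up to (3,5)
Step 5: enter (3,5), '.' pass, move up to (2,5)
Step 6: enter (2,5), '.' pass, move up to (1,5)
Step 7: enter (1,5), '.' pass, move up to (0,5)
Step 8: enter (0,5), '.' pass, move up to (-1,5)
Step 9: at (-1,5) — EXIT via top edge, pos 5
Distinct cells visited: 8 (path length 8)

Answer: 8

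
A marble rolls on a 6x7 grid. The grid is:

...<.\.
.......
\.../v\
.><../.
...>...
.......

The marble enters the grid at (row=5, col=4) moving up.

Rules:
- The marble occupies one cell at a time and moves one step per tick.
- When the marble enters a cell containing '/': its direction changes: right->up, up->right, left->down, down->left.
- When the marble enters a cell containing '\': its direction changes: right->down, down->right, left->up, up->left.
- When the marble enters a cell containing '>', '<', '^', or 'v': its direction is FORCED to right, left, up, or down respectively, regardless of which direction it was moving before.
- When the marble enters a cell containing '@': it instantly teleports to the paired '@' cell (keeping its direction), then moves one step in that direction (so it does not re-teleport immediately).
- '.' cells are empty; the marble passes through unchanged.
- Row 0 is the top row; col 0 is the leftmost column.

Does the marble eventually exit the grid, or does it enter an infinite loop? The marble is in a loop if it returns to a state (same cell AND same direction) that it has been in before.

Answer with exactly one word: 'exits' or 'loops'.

Step 1: enter (5,4), '.' pass, move up to (4,4)
Step 2: enter (4,4), '.' pass, move up to (3,4)
Step 3: enter (3,4), '.' pass, move up to (2,4)
Step 4: enter (2,4), '/' deflects up->right, move right to (2,5)
Step 5: enter (2,5), 'v' forces right->down, move down to (3,5)
Step 6: enter (3,5), '/' deflects down->left, move left to (3,4)
Step 7: enter (3,4), '.' pass, move left to (3,3)
Step 8: enter (3,3), '.' pass, move left to (3,2)
Step 9: enter (3,2), '<' forces left->left, move left to (3,1)
Step 10: enter (3,1), '>' forces left->right, move right to (3,2)
Step 11: enter (3,2), '<' forces right->left, move left to (3,1)
Step 12: at (3,1) dir=left — LOOP DETECTED (seen before)

Answer: loops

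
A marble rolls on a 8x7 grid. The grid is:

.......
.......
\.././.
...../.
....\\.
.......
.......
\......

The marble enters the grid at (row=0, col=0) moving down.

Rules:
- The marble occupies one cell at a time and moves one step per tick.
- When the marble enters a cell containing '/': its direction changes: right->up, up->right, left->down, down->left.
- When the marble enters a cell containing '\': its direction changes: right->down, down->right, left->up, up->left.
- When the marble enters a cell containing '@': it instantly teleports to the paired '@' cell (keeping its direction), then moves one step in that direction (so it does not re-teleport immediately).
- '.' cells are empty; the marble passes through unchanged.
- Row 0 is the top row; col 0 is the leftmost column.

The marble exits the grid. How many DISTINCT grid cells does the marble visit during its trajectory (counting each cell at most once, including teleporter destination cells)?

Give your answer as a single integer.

Step 1: enter (0,0), '.' pass, move down to (1,0)
Step 2: enter (1,0), '.' pass, move down to (2,0)
Step 3: enter (2,0), '\' deflects down->right, move right to (2,1)
Step 4: enter (2,1), '.' pass, move right to (2,2)
Step 5: enter (2,2), '.' pass, move right to (2,3)
Step 6: enter (2,3), '/' deflects right->up, move up to (1,3)
Step 7: enter (1,3), '.' pass, move up to (0,3)
Step 8: enter (0,3), '.' pass, move up to (-1,3)
Step 9: at (-1,3) — EXIT via top edge, pos 3
Distinct cells visited: 8 (path length 8)

Answer: 8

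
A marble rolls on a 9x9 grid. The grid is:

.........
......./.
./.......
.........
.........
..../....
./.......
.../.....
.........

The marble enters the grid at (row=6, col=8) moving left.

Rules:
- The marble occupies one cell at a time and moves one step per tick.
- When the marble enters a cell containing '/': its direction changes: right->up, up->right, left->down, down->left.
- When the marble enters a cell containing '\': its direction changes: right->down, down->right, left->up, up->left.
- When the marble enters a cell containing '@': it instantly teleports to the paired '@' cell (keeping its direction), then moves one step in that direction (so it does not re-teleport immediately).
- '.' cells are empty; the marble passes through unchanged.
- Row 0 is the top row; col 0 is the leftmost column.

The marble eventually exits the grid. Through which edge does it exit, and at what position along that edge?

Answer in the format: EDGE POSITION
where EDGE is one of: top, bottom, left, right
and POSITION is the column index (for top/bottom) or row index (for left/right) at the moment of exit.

Answer: bottom 1

Derivation:
Step 1: enter (6,8), '.' pass, move left to (6,7)
Step 2: enter (6,7), '.' pass, move left to (6,6)
Step 3: enter (6,6), '.' pass, move left to (6,5)
Step 4: enter (6,5), '.' pass, move left to (6,4)
Step 5: enter (6,4), '.' pass, move left to (6,3)
Step 6: enter (6,3), '.' pass, move left to (6,2)
Step 7: enter (6,2), '.' pass, move left to (6,1)
Step 8: enter (6,1), '/' deflects left->down, move down to (7,1)
Step 9: enter (7,1), '.' pass, move down to (8,1)
Step 10: enter (8,1), '.' pass, move down to (9,1)
Step 11: at (9,1) — EXIT via bottom edge, pos 1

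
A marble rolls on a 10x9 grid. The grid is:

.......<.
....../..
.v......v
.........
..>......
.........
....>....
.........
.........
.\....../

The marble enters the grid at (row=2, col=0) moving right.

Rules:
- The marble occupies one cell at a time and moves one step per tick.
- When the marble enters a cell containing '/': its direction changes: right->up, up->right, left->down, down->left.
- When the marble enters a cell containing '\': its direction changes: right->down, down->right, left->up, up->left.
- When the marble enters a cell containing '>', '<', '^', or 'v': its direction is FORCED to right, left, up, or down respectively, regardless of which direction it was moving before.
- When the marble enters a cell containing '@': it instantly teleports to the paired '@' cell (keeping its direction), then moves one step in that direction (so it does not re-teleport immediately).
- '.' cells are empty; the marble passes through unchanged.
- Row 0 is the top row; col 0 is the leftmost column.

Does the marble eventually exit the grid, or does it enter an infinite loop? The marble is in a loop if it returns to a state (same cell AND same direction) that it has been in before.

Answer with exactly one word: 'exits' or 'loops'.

Step 1: enter (2,0), '.' pass, move right to (2,1)
Step 2: enter (2,1), 'v' forces right->down, move down to (3,1)
Step 3: enter (3,1), '.' pass, move down to (4,1)
Step 4: enter (4,1), '.' pass, move down to (5,1)
Step 5: enter (5,1), '.' pass, move down to (6,1)
Step 6: enter (6,1), '.' pass, move down to (7,1)
Step 7: enter (7,1), '.' pass, move down to (8,1)
Step 8: enter (8,1), '.' pass, move down to (9,1)
Step 9: enter (9,1), '\' deflects down->right, move right to (9,2)
Step 10: enter (9,2), '.' pass, move right to (9,3)
Step 11: enter (9,3), '.' pass, move right to (9,4)
Step 12: enter (9,4), '.' pass, move right to (9,5)
Step 13: enter (9,5), '.' pass, move right to (9,6)
Step 14: enter (9,6), '.' pass, move right to (9,7)
Step 15: enter (9,7), '.' pass, move right to (9,8)
Step 16: enter (9,8), '/' deflects right->up, move up to (8,8)
Step 17: enter (8,8), '.' pass, move up to (7,8)
Step 18: enter (7,8), '.' pass, move up to (6,8)
Step 19: enter (6,8), '.' pass, move up to (5,8)
Step 20: enter (5,8), '.' pass, move up to (4,8)
Step 21: enter (4,8), '.' pass, move up to (3,8)
Step 22: enter (3,8), '.' pass, move up to (2,8)
Step 23: enter (2,8), 'v' forces up->down, move down to (3,8)
Step 24: enter (3,8), '.' pass, move down to (4,8)
Step 25: enter (4,8), '.' pass, move down to (5,8)
Step 26: enter (5,8), '.' pass, move down to (6,8)
Step 27: enter (6,8), '.' pass, move down to (7,8)
Step 28: enter (7,8), '.' pass, move down to (8,8)
Step 29: enter (8,8), '.' pass, move down to (9,8)
Step 30: enter (9,8), '/' deflects down->left, move left to (9,7)
Step 31: enter (9,7), '.' pass, move left to (9,6)
Step 32: enter (9,6), '.' pass, move left to (9,5)
Step 33: enter (9,5), '.' pass, move left to (9,4)
Step 34: enter (9,4), '.' pass, move left to (9,3)
Step 35: enter (9,3), '.' pass, move left to (9,2)
Step 36: enter (9,2), '.' pass, move left to (9,1)
Step 37: enter (9,1), '\' deflects left->up, move up to (8,1)
Step 38: enter (8,1), '.' pass, move up to (7,1)
Step 39: enter (7,1), '.' pass, move up to (6,1)
Step 40: enter (6,1), '.' pass, move up to (5,1)
Step 41: enter (5,1), '.' pass, move up to (4,1)
Step 42: enter (4,1), '.' pass, move up to (3,1)
Step 43: enter (3,1), '.' pass, move up to (2,1)
Step 44: enter (2,1), 'v' forces up->down, move down to (3,1)
Step 45: at (3,1) dir=down — LOOP DETECTED (seen before)

Answer: loops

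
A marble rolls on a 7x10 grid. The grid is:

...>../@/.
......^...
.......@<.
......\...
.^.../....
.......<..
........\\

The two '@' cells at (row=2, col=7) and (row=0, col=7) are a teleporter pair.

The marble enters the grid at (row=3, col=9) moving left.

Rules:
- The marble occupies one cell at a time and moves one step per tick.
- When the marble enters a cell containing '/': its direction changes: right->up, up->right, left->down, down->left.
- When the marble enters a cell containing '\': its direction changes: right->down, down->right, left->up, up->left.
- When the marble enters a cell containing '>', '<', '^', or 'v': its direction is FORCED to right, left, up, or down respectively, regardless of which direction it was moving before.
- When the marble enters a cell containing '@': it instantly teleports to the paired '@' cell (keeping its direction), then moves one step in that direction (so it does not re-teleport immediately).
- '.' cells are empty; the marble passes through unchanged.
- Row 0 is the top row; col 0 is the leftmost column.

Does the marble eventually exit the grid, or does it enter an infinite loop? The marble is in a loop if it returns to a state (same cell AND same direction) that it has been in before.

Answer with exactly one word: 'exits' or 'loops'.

Step 1: enter (3,9), '.' pass, move left to (3,8)
Step 2: enter (3,8), '.' pass, move left to (3,7)
Step 3: enter (3,7), '.' pass, move left to (3,6)
Step 4: enter (3,6), '\' deflects left->up, move up to (2,6)
Step 5: enter (2,6), '.' pass, move up to (1,6)
Step 6: enter (1,6), '^' forces up->up, move up to (0,6)
Step 7: enter (0,6), '/' deflects up->right, move right to (0,7)
Step 8: enter (0,7), '@' teleport (0,7)->(2,7), also enter (2,7), move right to (2,8)
Step 9: enter (2,8), '<' forces right->left, move left to (2,7)
Step 10: enter (2,7), '@' teleport (2,7)->(0,7), also enter (0,7), move left to (0,6)
Step 11: enter (0,6), '/' deflects left->down, move down to (1,6)
Step 12: enter (1,6), '^' forces down->up, move up to (0,6)
Step 13: at (0,6) dir=up — LOOP DETECTED (seen before)

Answer: loops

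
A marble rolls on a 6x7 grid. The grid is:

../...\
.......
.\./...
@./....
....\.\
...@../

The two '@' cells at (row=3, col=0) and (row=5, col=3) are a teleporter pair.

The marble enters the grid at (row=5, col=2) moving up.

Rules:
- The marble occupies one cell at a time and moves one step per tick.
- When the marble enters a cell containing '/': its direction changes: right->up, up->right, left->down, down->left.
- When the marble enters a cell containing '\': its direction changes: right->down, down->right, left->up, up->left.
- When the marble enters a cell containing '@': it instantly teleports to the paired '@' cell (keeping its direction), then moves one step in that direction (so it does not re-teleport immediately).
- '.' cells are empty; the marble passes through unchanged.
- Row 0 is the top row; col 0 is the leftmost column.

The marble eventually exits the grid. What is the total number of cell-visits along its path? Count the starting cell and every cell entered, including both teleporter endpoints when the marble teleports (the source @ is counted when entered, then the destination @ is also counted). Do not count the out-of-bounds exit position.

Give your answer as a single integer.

Step 1: enter (5,2), '.' pass, move up to (4,2)
Step 2: enter (4,2), '.' pass, move up to (3,2)
Step 3: enter (3,2), '/' deflects up->right, move right to (3,3)
Step 4: enter (3,3), '.' pass, move right to (3,4)
Step 5: enter (3,4), '.' pass, move right to (3,5)
Step 6: enter (3,5), '.' pass, move right to (3,6)
Step 7: enter (3,6), '.' pass, move right to (3,7)
Step 8: at (3,7) — EXIT via right edge, pos 3
Path length (cell visits): 7

Answer: 7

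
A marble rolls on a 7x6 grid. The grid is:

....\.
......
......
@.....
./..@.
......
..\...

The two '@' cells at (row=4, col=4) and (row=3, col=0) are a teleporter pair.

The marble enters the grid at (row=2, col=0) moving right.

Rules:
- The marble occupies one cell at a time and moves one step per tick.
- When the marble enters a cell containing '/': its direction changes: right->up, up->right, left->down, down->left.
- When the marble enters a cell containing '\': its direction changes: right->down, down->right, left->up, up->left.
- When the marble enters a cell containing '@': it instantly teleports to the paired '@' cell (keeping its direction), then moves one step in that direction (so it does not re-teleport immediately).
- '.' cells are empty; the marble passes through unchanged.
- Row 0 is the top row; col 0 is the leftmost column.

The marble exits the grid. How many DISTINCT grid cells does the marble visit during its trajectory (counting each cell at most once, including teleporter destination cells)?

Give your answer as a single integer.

Step 1: enter (2,0), '.' pass, move right to (2,1)
Step 2: enter (2,1), '.' pass, move right to (2,2)
Step 3: enter (2,2), '.' pass, move right to (2,3)
Step 4: enter (2,3), '.' pass, move right to (2,4)
Step 5: enter (2,4), '.' pass, move right to (2,5)
Step 6: enter (2,5), '.' pass, move right to (2,6)
Step 7: at (2,6) — EXIT via right edge, pos 2
Distinct cells visited: 6 (path length 6)

Answer: 6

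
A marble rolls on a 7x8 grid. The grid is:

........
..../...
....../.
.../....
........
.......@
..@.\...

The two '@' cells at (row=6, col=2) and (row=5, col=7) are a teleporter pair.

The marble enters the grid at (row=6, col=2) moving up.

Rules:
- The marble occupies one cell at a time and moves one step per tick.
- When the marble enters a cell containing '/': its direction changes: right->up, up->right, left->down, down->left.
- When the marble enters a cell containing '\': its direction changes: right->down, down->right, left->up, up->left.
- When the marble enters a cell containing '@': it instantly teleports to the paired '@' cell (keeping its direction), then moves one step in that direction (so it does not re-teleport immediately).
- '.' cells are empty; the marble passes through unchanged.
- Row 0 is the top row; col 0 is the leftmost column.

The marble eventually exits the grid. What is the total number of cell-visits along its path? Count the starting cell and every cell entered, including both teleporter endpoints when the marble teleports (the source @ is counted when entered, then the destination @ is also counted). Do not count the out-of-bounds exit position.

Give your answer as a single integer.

Answer: 7

Derivation:
Step 1: enter (6,2), '@' teleport (6,2)->(5,7), also enter (5,7), move up to (4,7)
Step 2: enter (4,7), '.' pass, move up to (3,7)
Step 3: enter (3,7), '.' pass, move up to (2,7)
Step 4: enter (2,7), '.' pass, move up to (1,7)
Step 5: enter (1,7), '.' pass, move up to (0,7)
Step 6: enter (0,7), '.' pass, move up to (-1,7)
Step 7: at (-1,7) — EXIT via top edge, pos 7
Path length (cell visits): 7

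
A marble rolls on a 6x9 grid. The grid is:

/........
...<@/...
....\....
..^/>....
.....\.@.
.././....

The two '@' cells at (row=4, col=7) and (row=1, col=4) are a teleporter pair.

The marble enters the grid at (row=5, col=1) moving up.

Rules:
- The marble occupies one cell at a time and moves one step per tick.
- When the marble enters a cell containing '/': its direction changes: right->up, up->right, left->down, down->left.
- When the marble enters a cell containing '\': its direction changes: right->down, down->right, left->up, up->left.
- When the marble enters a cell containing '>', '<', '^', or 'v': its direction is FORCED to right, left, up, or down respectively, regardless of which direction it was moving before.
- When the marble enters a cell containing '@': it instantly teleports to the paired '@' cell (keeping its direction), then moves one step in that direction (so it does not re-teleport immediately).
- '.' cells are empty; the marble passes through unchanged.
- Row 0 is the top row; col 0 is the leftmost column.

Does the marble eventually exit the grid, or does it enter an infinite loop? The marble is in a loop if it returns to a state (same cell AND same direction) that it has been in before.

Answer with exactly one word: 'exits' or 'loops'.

Answer: exits

Derivation:
Step 1: enter (5,1), '.' pass, move up to (4,1)
Step 2: enter (4,1), '.' pass, move up to (3,1)
Step 3: enter (3,1), '.' pass, move up to (2,1)
Step 4: enter (2,1), '.' pass, move up to (1,1)
Step 5: enter (1,1), '.' pass, move up to (0,1)
Step 6: enter (0,1), '.' pass, move up to (-1,1)
Step 7: at (-1,1) — EXIT via top edge, pos 1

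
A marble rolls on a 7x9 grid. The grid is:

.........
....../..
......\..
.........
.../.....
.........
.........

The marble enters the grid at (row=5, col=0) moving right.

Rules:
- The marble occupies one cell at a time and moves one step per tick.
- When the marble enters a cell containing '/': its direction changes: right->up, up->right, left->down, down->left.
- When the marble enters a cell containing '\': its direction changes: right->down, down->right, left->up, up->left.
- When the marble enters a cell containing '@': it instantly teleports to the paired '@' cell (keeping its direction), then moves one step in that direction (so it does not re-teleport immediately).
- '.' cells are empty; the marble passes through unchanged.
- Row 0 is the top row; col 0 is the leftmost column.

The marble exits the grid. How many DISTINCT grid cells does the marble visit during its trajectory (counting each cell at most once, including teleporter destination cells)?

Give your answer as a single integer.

Answer: 9

Derivation:
Step 1: enter (5,0), '.' pass, move right to (5,1)
Step 2: enter (5,1), '.' pass, move right to (5,2)
Step 3: enter (5,2), '.' pass, move right to (5,3)
Step 4: enter (5,3), '.' pass, move right to (5,4)
Step 5: enter (5,4), '.' pass, move right to (5,5)
Step 6: enter (5,5), '.' pass, move right to (5,6)
Step 7: enter (5,6), '.' pass, move right to (5,7)
Step 8: enter (5,7), '.' pass, move right to (5,8)
Step 9: enter (5,8), '.' pass, move right to (5,9)
Step 10: at (5,9) — EXIT via right edge, pos 5
Distinct cells visited: 9 (path length 9)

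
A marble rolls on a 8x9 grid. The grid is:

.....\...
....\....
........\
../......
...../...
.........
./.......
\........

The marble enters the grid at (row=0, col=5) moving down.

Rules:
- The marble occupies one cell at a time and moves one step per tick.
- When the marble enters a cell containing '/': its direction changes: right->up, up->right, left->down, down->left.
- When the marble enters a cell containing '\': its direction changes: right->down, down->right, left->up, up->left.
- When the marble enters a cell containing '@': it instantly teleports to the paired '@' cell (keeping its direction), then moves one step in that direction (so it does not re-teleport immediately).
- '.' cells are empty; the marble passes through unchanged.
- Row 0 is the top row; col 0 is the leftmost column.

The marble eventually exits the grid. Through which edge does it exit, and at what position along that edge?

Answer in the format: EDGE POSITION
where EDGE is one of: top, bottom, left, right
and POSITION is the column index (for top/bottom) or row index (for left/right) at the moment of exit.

Step 1: enter (0,5), '\' deflects down->right, move right to (0,6)
Step 2: enter (0,6), '.' pass, move right to (0,7)
Step 3: enter (0,7), '.' pass, move right to (0,8)
Step 4: enter (0,8), '.' pass, move right to (0,9)
Step 5: at (0,9) — EXIT via right edge, pos 0

Answer: right 0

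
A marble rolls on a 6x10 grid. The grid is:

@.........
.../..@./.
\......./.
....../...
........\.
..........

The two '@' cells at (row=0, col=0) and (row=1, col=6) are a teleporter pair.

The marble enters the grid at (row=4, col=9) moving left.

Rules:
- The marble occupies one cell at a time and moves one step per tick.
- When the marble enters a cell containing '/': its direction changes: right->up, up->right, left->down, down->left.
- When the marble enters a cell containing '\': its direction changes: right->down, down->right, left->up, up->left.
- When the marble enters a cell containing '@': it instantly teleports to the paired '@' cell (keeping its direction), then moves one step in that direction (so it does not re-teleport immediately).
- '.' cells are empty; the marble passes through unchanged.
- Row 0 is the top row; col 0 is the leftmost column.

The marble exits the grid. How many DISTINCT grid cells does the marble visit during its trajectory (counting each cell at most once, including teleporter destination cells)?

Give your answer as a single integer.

Step 1: enter (4,9), '.' pass, move left to (4,8)
Step 2: enter (4,8), '\' deflects left->up, move up to (3,8)
Step 3: enter (3,8), '.' pass, move up to (2,8)
Step 4: enter (2,8), '/' deflects up->right, move right to (2,9)
Step 5: enter (2,9), '.' pass, move right to (2,10)
Step 6: at (2,10) — EXIT via right edge, pos 2
Distinct cells visited: 5 (path length 5)

Answer: 5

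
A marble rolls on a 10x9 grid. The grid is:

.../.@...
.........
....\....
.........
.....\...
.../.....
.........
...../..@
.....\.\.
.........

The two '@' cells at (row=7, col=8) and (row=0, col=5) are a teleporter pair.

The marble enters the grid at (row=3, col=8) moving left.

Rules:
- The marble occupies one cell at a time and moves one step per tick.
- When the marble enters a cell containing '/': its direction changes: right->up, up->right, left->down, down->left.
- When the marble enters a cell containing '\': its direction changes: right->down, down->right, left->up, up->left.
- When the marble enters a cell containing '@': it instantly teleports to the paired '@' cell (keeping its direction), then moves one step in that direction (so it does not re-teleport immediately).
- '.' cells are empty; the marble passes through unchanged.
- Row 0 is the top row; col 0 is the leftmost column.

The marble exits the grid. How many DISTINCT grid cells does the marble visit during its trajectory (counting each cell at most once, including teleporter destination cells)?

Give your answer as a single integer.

Step 1: enter (3,8), '.' pass, move left to (3,7)
Step 2: enter (3,7), '.' pass, move left to (3,6)
Step 3: enter (3,6), '.' pass, move left to (3,5)
Step 4: enter (3,5), '.' pass, move left to (3,4)
Step 5: enter (3,4), '.' pass, move left to (3,3)
Step 6: enter (3,3), '.' pass, move left to (3,2)
Step 7: enter (3,2), '.' pass, move left to (3,1)
Step 8: enter (3,1), '.' pass, move left to (3,0)
Step 9: enter (3,0), '.' pass, move left to (3,-1)
Step 10: at (3,-1) — EXIT via left edge, pos 3
Distinct cells visited: 9 (path length 9)

Answer: 9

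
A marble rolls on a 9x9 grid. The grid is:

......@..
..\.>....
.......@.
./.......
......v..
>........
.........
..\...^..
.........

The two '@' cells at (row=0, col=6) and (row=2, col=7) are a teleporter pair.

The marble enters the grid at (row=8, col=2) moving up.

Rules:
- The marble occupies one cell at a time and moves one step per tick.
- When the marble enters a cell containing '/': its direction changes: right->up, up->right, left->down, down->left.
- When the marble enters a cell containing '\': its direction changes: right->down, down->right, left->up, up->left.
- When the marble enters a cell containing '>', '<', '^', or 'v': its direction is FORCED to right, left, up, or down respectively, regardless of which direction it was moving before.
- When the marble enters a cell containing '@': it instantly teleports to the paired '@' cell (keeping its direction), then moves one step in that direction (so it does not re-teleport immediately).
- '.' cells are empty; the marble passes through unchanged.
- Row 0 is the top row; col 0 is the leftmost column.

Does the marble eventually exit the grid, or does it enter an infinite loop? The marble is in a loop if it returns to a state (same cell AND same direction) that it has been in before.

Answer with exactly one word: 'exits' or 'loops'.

Answer: exits

Derivation:
Step 1: enter (8,2), '.' pass, move up to (7,2)
Step 2: enter (7,2), '\' deflects up->left, move left to (7,1)
Step 3: enter (7,1), '.' pass, move left to (7,0)
Step 4: enter (7,0), '.' pass, move left to (7,-1)
Step 5: at (7,-1) — EXIT via left edge, pos 7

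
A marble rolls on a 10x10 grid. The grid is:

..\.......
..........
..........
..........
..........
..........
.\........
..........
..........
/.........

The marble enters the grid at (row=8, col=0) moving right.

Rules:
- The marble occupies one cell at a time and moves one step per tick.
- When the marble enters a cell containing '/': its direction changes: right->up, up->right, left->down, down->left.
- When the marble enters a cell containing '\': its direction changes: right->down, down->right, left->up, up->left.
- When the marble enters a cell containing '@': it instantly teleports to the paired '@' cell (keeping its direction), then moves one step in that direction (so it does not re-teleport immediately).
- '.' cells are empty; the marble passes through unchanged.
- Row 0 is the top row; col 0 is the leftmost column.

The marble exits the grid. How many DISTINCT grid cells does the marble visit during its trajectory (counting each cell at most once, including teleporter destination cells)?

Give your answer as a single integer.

Step 1: enter (8,0), '.' pass, move right to (8,1)
Step 2: enter (8,1), '.' pass, move right to (8,2)
Step 3: enter (8,2), '.' pass, move right to (8,3)
Step 4: enter (8,3), '.' pass, move right to (8,4)
Step 5: enter (8,4), '.' pass, move right to (8,5)
Step 6: enter (8,5), '.' pass, move right to (8,6)
Step 7: enter (8,6), '.' pass, move right to (8,7)
Step 8: enter (8,7), '.' pass, move right to (8,8)
Step 9: enter (8,8), '.' pass, move right to (8,9)
Step 10: enter (8,9), '.' pass, move right to (8,10)
Step 11: at (8,10) — EXIT via right edge, pos 8
Distinct cells visited: 10 (path length 10)

Answer: 10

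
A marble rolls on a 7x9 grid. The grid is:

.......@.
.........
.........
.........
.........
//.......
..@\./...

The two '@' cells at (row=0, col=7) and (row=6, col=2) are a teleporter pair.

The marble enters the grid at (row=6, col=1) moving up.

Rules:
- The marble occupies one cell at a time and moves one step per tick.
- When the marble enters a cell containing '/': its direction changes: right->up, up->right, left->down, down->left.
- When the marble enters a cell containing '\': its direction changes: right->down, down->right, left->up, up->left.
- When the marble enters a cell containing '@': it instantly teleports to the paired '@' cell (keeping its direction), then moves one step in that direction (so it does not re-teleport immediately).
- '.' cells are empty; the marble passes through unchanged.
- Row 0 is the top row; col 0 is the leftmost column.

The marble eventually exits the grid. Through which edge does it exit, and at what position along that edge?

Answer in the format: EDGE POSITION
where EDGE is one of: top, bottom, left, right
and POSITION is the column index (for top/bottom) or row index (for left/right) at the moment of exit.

Answer: right 5

Derivation:
Step 1: enter (6,1), '.' pass, move up to (5,1)
Step 2: enter (5,1), '/' deflects up->right, move right to (5,2)
Step 3: enter (5,2), '.' pass, move right to (5,3)
Step 4: enter (5,3), '.' pass, move right to (5,4)
Step 5: enter (5,4), '.' pass, move right to (5,5)
Step 6: enter (5,5), '.' pass, move right to (5,6)
Step 7: enter (5,6), '.' pass, move right to (5,7)
Step 8: enter (5,7), '.' pass, move right to (5,8)
Step 9: enter (5,8), '.' pass, move right to (5,9)
Step 10: at (5,9) — EXIT via right edge, pos 5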